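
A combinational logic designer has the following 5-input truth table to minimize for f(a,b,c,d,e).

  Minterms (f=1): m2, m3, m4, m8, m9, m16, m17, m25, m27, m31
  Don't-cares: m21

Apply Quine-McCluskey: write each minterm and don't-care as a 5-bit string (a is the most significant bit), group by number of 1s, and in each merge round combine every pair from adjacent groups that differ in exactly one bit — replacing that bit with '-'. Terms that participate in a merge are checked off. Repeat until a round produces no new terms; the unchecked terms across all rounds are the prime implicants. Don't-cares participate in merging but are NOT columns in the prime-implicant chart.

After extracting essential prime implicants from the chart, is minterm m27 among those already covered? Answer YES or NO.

YES

size-2^0 implicants → 00010(✓)  00011(✓)  00100  01000(✓)  01001(✓)  10000(✓)  10001(✓)  10101(✓)  11001(✓)  11011(✓)  11111(✓)
size-2^1 implicants → -1001  0001-  0100-  1-001  10-01  1000-  11-11  110-1
Unchecked terms (primes): -1001, 0001-, 00100, 0100-, 1-001, 10-01, 1000-, 11-11, 110-1
Minterm coverage:
  m2 ⊆ 0001- [E]
  m3 ⊆ 0001- [E]
  m4 ⊆ 00100 [E]
  m8 ⊆ 0100- [E]
  m9 ⊆ -1001,0100-
  m16 ⊆ 1000- [E]
  m17 ⊆ 1-001,10-01,1000-
  m25 ⊆ -1001,1-001,110-1
  m27 ⊆ 11-11,110-1
  m31 ⊆ 11-11 [E]
E = {0001-, 00100, 0100-, 1000-, 11-11}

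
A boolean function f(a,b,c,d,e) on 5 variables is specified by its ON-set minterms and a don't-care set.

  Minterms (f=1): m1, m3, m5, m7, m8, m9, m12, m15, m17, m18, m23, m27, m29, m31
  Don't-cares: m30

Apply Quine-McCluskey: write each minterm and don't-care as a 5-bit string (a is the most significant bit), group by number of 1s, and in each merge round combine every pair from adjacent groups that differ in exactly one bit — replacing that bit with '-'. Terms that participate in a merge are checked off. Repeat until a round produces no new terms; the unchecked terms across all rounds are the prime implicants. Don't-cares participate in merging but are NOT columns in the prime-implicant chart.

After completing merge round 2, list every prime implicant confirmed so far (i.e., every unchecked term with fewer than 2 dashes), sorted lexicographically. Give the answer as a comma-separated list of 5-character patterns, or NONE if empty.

-0001, 0-001, 01-00, 0100-, 10010, 11-11, 111-1, 1111-

[col 0] 00001*, 00011*, 00101*, 00111*, 01000*, 01001*, 01100*, 01111*, 10001*, 10010, 10111*, 11011*, 11101*, 11110*, 11111*
[col 1] -0001, -0111*, -1111*, 0-001, 0-111*, 00-01*, 00-11*, 000-1*, 001-1*, 01-00, 0100-, 1-111*, 11-11, 111-1, 1111-
[col 2] --111, 00--1
Prime implicants: --111, -0001, 0-001, 00--1, 01-00, 0100-, 10010, 11-11, 111-1, 1111-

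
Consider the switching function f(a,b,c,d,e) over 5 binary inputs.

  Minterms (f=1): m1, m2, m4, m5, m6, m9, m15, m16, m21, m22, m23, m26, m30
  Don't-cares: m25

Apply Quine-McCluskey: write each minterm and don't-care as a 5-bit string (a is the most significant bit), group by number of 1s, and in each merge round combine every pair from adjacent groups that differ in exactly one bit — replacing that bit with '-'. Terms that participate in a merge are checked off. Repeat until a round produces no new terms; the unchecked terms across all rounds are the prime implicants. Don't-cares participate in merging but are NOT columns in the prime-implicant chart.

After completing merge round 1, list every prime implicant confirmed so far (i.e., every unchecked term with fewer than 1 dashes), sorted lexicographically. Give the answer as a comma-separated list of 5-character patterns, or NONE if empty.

01111, 10000

size-2^0 implicants → 00001(✓)  00010(✓)  00100(✓)  00101(✓)  00110(✓)  01001(✓)  01111  10000  10101(✓)  10110(✓)  10111(✓)  11001(✓)  11010(✓)  11110(✓)
size-2^1 implicants → -0101  -0110  -1001  0-001  00-01  00-10  001-0  0010-  1-110  101-1  1011-  11-10
Unchecked terms (primes): -0101, -0110, -1001, 0-001, 00-01, 00-10, 001-0, 0010-, 01111, 1-110, 10000, 101-1, 1011-, 11-10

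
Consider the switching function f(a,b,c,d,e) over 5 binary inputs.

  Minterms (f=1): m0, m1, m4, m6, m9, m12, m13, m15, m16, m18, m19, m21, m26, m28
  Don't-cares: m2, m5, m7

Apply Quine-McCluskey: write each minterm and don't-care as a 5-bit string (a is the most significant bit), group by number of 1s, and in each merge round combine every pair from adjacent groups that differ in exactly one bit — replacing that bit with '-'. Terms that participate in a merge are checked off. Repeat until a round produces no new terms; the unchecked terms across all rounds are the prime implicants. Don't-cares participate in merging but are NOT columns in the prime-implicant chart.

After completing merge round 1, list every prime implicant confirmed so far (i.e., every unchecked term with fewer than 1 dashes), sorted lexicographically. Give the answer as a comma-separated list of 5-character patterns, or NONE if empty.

size-2^0 implicants → 00000(✓)  00001(✓)  00010(✓)  00100(✓)  00101(✓)  00110(✓)  00111(✓)  01001(✓)  01100(✓)  01101(✓)  01111(✓)  10000(✓)  10010(✓)  10011(✓)  10101(✓)  11010(✓)  11100(✓)
size-2^1 implicants → -0000(✓)  -0010(✓)  -0101  -1100  0-001(✓)  0-100(✓)  0-101(✓)  0-111(✓)  00-00(✓)  00-01(✓)  00-10(✓)  000-0(✓)  0000-(✓)  001-0(✓)  001-1(✓)  0010-(✓)  0011-(✓)  01-01(✓)  011-1(✓)  0110-(✓)  1-010  100-0(✓)  1001-
size-2^2 implicants → -00-0  0--01  0-1-1  0-10-  00--0  00-0-  001--
Unchecked terms (primes): -00-0, -0101, -1100, 0--01, 0-1-1, 0-10-, 00--0, 00-0-, 001--, 1-010, 1001-

NONE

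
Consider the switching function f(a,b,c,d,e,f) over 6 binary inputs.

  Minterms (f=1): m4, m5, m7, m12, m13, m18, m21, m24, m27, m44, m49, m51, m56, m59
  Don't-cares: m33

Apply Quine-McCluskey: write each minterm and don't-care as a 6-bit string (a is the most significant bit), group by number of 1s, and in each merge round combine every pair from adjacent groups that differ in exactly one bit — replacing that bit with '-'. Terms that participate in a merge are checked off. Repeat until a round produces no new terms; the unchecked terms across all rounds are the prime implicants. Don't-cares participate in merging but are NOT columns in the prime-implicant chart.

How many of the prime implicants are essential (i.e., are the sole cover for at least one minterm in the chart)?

7

size-2^0 implicants → 000100(✓)  000101(✓)  000111(✓)  001100(✓)  001101(✓)  010010  010101(✓)  011000(✓)  011011(✓)  100001(✓)  101100(✓)  110001(✓)  110011(✓)  111000(✓)  111011(✓)
size-2^1 implicants → -01100  -11000  -11011  0-0101  00-100(✓)  00-101(✓)  0001-1  00010-(✓)  00110-(✓)  1-0001  11-011  1100-1
size-2^2 implicants → 00-10-
Unchecked terms (primes): -01100, -11000, -11011, 0-0101, 00-10-, 0001-1, 010010, 1-0001, 11-011, 1100-1
Minterm coverage:
  m4 ⊆ 00-10- [E]
  m5 ⊆ 0-0101,00-10-,0001-1
  m7 ⊆ 0001-1 [E]
  m12 ⊆ -01100,00-10-
  m13 ⊆ 00-10- [E]
  m18 ⊆ 010010 [E]
  m21 ⊆ 0-0101 [E]
  m24 ⊆ -11000 [E]
  m27 ⊆ -11011 [E]
  m44 ⊆ -01100 [E]
  m49 ⊆ 1-0001,1100-1
  m51 ⊆ 11-011,1100-1
  m56 ⊆ -11000 [E]
  m59 ⊆ -11011,11-011
E = {-01100, -11000, -11011, 0-0101, 00-10-, 0001-1, 010010}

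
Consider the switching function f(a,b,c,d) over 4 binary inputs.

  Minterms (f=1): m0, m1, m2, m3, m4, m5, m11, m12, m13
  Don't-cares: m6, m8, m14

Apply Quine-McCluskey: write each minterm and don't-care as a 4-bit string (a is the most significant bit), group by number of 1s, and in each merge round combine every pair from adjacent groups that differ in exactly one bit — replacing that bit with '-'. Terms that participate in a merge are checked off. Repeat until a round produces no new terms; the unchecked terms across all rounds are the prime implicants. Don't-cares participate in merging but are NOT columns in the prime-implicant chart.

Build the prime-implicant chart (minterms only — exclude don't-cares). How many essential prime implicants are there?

2

[col 0] 0000*, 0001*, 0010*, 0011*, 0100*, 0101*, 0110*, 1000*, 1011*, 1100*, 1101*, 1110*
[col 1] -000*, -011, -100*, -101*, -110*, 0-00*, 0-01*, 0-10*, 00-0*, 00-1*, 000-*, 001-*, 01-0*, 010-*, 1-00*, 11-0*, 110-*
[col 2] --00, -1-0, -10-, 0--0, 0-0-, 00--
Prime implicants: --00, -011, -1-0, -10-, 0--0, 0-0-, 00--
PI chart (minterm → PIs covering it):
  0 | --00,0--0,0-0-,00--
  1 | 0-0-,00--
  2 | 0--0,00--
  3 | -011,00--
  4 | --00,-1-0,-10-,0--0,0-0-
  5 | -10-,0-0-
  11 | -011  (sole → essential)
  12 | --00,-1-0,-10-
  13 | -10-  (sole → essential)
Essential prime implicants: -011, -10-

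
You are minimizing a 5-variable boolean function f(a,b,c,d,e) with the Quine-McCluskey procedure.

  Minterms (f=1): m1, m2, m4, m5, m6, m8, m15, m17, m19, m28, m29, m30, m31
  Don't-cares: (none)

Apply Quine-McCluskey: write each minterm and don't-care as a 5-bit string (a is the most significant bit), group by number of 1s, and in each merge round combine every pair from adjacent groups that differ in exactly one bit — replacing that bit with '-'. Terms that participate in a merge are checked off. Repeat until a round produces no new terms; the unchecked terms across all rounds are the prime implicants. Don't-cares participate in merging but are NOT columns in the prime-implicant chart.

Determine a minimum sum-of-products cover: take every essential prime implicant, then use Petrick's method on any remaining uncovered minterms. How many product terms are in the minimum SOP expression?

Round 0: 00001✓ 00010✓ 00100✓ 00101✓ 00110✓ 01000 01111✓ 10001✓ 10011✓ 11100✓ 11101✓ 11110✓ 11111✓
Round 1: -0001 -1111 00-01 00-10 001-0 0010- 100-1 111-0✓ 111-1✓ 1110-✓ 1111-✓
Round 2: 111--
PIs = {-0001, -1111, 00-01, 00-10, 001-0, 0010-, 01000, 100-1, 111--}
Coverage chart:
  m1: -0001,00-01
  m2: 00-10 ←essential
  m4: 001-0,0010-
  m5: 00-01,0010-
  m6: 00-10,001-0
  m8: 01000 ←essential
  m15: -1111 ←essential
  m17: -0001,100-1
  m19: 100-1 ←essential
  m28: 111-- ←essential
  m29: 111-- ←essential
  m30: 111-- ←essential
  m31: -1111,111--
Essential: -1111, 00-10, 01000, 100-1, 111--
Petrick residual → -0001, 0010-
Min cover (7 terms): b'c'd'e + bcde + a'b'de' + a'b'cd' + a'bc'd'e' + ab'c'e + abc

7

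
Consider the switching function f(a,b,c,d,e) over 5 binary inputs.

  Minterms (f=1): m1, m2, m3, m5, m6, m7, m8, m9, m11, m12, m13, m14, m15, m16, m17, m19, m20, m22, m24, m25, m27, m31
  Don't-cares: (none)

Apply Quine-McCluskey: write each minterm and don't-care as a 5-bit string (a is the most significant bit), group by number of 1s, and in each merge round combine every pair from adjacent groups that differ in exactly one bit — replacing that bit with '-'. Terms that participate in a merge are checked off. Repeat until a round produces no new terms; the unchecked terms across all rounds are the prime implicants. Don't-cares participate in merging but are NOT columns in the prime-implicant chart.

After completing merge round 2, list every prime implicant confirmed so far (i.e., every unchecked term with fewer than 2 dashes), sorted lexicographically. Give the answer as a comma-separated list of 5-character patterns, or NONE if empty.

-0110, 10-00, 101-0

size-2^0 implicants → 00001(✓)  00010(✓)  00011(✓)  00101(✓)  00110(✓)  00111(✓)  01000(✓)  01001(✓)  01011(✓)  01100(✓)  01101(✓)  01110(✓)  01111(✓)  10000(✓)  10001(✓)  10011(✓)  10100(✓)  10110(✓)  11000(✓)  11001(✓)  11011(✓)  11111(✓)
size-2^1 implicants → -0001(✓)  -0011(✓)  -0110  -1000(✓)  -1001(✓)  -1011(✓)  -1111(✓)  0-001(✓)  0-011(✓)  0-101(✓)  0-110(✓)  0-111(✓)  00-01(✓)  00-10(✓)  00-11(✓)  000-1(✓)  0001-(✓)  001-1(✓)  0011-(✓)  01-00(✓)  01-01(✓)  01-11(✓)  010-1(✓)  0100-(✓)  011-0(✓)  011-1(✓)  0110-(✓)  0111-(✓)  1-000(✓)  1-001(✓)  1-011(✓)  10-00  100-1(✓)  1000-(✓)  101-0  11-11(✓)  110-1(✓)  1100-(✓)
size-2^2 implicants → --001(✓)  --011(✓)  -00-1(✓)  -1-11  -10-1(✓)  -100-  0--01(✓)  0--11(✓)  0-0-1(✓)  0-1-1(✓)  0-11-  00--1(✓)  00-1-  01--1(✓)  01-0-  011--  1-0-1(✓)  1-00-
size-2^3 implicants → --0-1  0---1
Unchecked terms (primes): --0-1, -0110, -1-11, -100-, 0---1, 0-11-, 00-1-, 01-0-, 011--, 1-00-, 10-00, 101-0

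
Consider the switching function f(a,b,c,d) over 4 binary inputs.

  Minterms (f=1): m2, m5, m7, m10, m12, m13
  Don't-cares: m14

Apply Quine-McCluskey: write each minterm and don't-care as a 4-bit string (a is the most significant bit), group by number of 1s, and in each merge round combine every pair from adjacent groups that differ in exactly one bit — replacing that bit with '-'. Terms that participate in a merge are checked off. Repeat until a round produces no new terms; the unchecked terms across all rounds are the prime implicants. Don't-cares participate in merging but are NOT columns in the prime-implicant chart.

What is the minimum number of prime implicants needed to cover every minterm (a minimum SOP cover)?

size-2^0 implicants → 0010(✓)  0101(✓)  0111(✓)  1010(✓)  1100(✓)  1101(✓)  1110(✓)
size-2^1 implicants → -010  -101  01-1  1-10  11-0  110-
Unchecked terms (primes): -010, -101, 01-1, 1-10, 11-0, 110-
Minterm coverage:
  m2 ⊆ -010 [E]
  m5 ⊆ -101,01-1
  m7 ⊆ 01-1 [E]
  m10 ⊆ -010,1-10
  m12 ⊆ 11-0,110-
  m13 ⊆ -101,110-
E = {-010, 01-1}
Petrick residual → 110-
Cover = b'cd' + a'bd + abc'  |cover|=3

3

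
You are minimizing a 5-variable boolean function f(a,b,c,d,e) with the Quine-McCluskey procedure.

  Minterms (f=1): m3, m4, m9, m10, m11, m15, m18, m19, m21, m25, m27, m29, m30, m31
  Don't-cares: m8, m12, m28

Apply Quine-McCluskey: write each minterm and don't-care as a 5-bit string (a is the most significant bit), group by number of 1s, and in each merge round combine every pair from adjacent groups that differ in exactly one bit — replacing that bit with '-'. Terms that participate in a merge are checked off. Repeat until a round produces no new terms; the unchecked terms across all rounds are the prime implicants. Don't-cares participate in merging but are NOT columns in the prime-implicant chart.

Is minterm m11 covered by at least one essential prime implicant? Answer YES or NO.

Round 0: 00011✓ 00100✓ 01000✓ 01001✓ 01010✓ 01011✓ 01100✓ 01111✓ 10010✓ 10011✓ 10101✓ 11001✓ 11011✓ 11100✓ 11101✓ 11110✓ 11111✓
Round 1: -0011✓ -1001✓ -1011✓ -1100 -1111✓ 0-011✓ 0-100 01-00 01-11✓ 010-0✓ 010-1✓ 0100-✓ 0101-✓ 1-011✓ 1-101 1001- 11-01✓ 11-11✓ 110-1✓ 111-0✓ 111-1✓ 1110-✓ 1111-✓
Round 2: --011 -1-11 -10-1 010-- 11--1 111--
PIs = {--011, -1-11, -10-1, -1100, 0-100, 01-00, 010--, 1-101, 1001-, 11--1, 111--}
Coverage chart:
  m3: --011 ←essential
  m4: 0-100 ←essential
  m9: -10-1,010--
  m10: 010-- ←essential
  m11: --011,-1-11,-10-1,010--
  m15: -1-11 ←essential
  m18: 1001- ←essential
  m19: --011,1001-
  m21: 1-101 ←essential
  m25: -10-1,11--1
  m27: --011,-1-11,-10-1,11--1
  m29: 1-101,11--1,111--
  m30: 111-- ←essential
  m31: -1-11,11--1,111--
Essential: --011, -1-11, 0-100, 010--, 1-101, 1001-, 111--

YES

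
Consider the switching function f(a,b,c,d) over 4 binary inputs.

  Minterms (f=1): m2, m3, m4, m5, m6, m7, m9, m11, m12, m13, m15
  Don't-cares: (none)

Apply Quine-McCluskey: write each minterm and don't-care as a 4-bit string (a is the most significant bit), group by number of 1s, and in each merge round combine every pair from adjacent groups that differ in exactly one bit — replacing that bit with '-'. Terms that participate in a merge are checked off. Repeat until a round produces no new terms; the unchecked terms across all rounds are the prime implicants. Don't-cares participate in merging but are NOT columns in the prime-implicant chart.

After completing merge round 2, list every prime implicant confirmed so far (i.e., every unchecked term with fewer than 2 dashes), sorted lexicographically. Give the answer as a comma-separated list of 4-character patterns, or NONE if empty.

NONE

[col 0] 0010*, 0011*, 0100*, 0101*, 0110*, 0111*, 1001*, 1011*, 1100*, 1101*, 1111*
[col 1] -011*, -100*, -101*, -111*, 0-10*, 0-11*, 001-*, 01-0*, 01-1*, 010-*, 011-*, 1-01*, 1-11*, 10-1*, 11-1*, 110-*
[col 2] --11, -1-1, -10-, 0-1-, 01--, 1--1
Prime implicants: --11, -1-1, -10-, 0-1-, 01--, 1--1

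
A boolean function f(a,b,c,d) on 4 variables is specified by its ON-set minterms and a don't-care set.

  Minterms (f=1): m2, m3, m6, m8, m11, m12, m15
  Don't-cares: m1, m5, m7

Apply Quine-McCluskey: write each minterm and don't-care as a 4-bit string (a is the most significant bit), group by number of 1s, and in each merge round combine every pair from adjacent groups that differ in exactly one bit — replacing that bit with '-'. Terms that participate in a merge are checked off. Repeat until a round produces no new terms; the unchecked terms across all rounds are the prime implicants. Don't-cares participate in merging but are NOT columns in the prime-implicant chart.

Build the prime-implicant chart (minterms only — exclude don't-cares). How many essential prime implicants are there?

size-2^0 implicants → 0001(✓)  0010(✓)  0011(✓)  0101(✓)  0110(✓)  0111(✓)  1000(✓)  1011(✓)  1100(✓)  1111(✓)
size-2^1 implicants → -011(✓)  -111(✓)  0-01(✓)  0-10(✓)  0-11(✓)  00-1(✓)  001-(✓)  01-1(✓)  011-(✓)  1-00  1-11(✓)
size-2^2 implicants → --11  0--1  0-1-
Unchecked terms (primes): --11, 0--1, 0-1-, 1-00
Minterm coverage:
  m2 ⊆ 0-1- [E]
  m3 ⊆ --11,0--1,0-1-
  m6 ⊆ 0-1- [E]
  m8 ⊆ 1-00 [E]
  m11 ⊆ --11 [E]
  m12 ⊆ 1-00 [E]
  m15 ⊆ --11 [E]
E = {--11, 0-1-, 1-00}

3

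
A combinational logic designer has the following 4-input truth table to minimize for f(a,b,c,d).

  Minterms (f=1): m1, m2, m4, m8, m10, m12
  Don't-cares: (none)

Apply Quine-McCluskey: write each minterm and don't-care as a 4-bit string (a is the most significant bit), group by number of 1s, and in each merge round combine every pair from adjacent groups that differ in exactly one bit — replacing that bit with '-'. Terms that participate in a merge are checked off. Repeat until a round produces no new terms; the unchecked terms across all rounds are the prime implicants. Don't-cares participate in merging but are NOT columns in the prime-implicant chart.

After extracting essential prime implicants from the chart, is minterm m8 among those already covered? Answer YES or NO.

NO

[col 0] 0001, 0010*, 0100*, 1000*, 1010*, 1100*
[col 1] -010, -100, 1-00, 10-0
Prime implicants: -010, -100, 0001, 1-00, 10-0
PI chart (minterm → PIs covering it):
  1 | 0001  (sole → essential)
  2 | -010  (sole → essential)
  4 | -100  (sole → essential)
  8 | 1-00,10-0
  10 | -010,10-0
  12 | -100,1-00
Essential prime implicants: -010, -100, 0001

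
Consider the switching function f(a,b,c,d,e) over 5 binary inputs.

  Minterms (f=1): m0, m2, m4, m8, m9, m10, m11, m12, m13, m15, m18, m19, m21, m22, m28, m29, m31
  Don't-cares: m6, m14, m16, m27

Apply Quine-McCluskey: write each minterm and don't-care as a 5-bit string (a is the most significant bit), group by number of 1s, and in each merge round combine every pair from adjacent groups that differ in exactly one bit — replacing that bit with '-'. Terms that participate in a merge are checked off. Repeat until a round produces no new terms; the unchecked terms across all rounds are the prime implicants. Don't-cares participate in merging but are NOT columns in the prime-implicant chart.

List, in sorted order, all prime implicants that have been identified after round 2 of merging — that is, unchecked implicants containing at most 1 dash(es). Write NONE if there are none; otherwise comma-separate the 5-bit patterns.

Round 0: 00000✓ 00010✓ 00100✓ 00110✓ 01000✓ 01001✓ 01010✓ 01011✓ 01100✓ 01101✓ 01110✓ 01111✓ 10000✓ 10010✓ 10011✓ 10101✓ 10110✓ 11011✓ 11100✓ 11101✓ 11111✓
Round 1: -0000✓ -0010✓ -0110✓ -1011✓ -1100✓ -1101✓ -1111✓ 0-000✓ 0-010✓ 0-100✓ 0-110✓ 00-00✓ 00-10✓ 000-0✓ 001-0✓ 01-00✓ 01-01✓ 01-10✓ 01-11✓ 010-0✓ 010-1✓ 0100-✓ 0101-✓ 011-0✓ 011-1✓ 0110-✓ 0111-✓ 1-011 1-101 10-10✓ 100-0✓ 1001- 11-11✓ 111-1✓ 1110-✓
Round 2: -0-10 -00-0 -1-11 -11-1 -110- 0--00✓ 0--10✓ 0-0-0✓ 0-1-0✓ 00--0✓ 01--0✓ 01--1✓ 01-0-✓ 01-1-✓ 010--✓ 011--✓
Round 3: 0---0 01---
PIs = {-0-10, -00-0, -1-11, -11-1, -110-, 0---0, 01---, 1-011, 1-101, 1001-}

1-011, 1-101, 1001-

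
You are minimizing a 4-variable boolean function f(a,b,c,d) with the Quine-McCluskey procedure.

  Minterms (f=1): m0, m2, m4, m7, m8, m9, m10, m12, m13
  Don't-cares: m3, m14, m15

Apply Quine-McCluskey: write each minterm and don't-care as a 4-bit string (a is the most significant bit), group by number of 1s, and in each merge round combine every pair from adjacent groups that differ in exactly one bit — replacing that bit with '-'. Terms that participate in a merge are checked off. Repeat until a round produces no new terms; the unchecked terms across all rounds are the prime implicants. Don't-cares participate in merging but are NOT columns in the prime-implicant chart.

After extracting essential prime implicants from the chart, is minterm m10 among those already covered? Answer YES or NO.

[col 0] 0000*, 0010*, 0011*, 0100*, 0111*, 1000*, 1001*, 1010*, 1100*, 1101*, 1110*, 1111*
[col 1] -000*, -010*, -100*, -111, 0-00*, 0-11, 00-0*, 001-, 1-00*, 1-01*, 1-10*, 10-0*, 100-*, 11-0*, 11-1*, 110-*, 111-*
[col 2] --00, -0-0, 1--0, 1-0-, 11--
Prime implicants: --00, -0-0, -111, 0-11, 001-, 1--0, 1-0-, 11--
PI chart (minterm → PIs covering it):
  0 | --00,-0-0
  2 | -0-0,001-
  4 | --00  (sole → essential)
  7 | -111,0-11
  8 | --00,-0-0,1--0,1-0-
  9 | 1-0-  (sole → essential)
  10 | -0-0,1--0
  12 | --00,1--0,1-0-,11--
  13 | 1-0-,11--
Essential prime implicants: --00, 1-0-

NO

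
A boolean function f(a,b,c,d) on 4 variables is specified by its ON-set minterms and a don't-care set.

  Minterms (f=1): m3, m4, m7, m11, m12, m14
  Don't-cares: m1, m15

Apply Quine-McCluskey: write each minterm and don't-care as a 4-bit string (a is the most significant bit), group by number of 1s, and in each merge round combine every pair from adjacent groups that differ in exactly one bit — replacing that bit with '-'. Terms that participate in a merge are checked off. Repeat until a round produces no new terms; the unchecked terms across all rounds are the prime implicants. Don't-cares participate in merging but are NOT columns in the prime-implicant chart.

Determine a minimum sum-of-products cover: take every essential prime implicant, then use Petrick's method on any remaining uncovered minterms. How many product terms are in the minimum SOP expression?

Round 0: 0001✓ 0011✓ 0100✓ 0111✓ 1011✓ 1100✓ 1110✓ 1111✓
Round 1: -011✓ -100 -111✓ 0-11✓ 00-1 1-11✓ 11-0 111-
Round 2: --11
PIs = {--11, -100, 00-1, 11-0, 111-}
Coverage chart:
  m3: --11,00-1
  m4: -100 ←essential
  m7: --11 ←essential
  m11: --11 ←essential
  m12: -100,11-0
  m14: 11-0,111-
Essential: --11, -100
Petrick residual → 11-0
Min cover (3 terms): cd + bc'd' + abd'

3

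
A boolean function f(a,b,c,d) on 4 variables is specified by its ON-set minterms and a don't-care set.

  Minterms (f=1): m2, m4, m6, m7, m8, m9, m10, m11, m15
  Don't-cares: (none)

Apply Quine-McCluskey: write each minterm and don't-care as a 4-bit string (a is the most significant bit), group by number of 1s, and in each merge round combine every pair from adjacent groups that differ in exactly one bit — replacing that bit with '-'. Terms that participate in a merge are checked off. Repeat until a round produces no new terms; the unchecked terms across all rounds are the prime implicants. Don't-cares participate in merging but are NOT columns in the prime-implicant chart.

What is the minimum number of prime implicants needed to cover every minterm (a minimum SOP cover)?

size-2^0 implicants → 0010(✓)  0100(✓)  0110(✓)  0111(✓)  1000(✓)  1001(✓)  1010(✓)  1011(✓)  1111(✓)
size-2^1 implicants → -010  -111  0-10  01-0  011-  1-11  10-0(✓)  10-1(✓)  100-(✓)  101-(✓)
size-2^2 implicants → 10--
Unchecked terms (primes): -010, -111, 0-10, 01-0, 011-, 1-11, 10--
Minterm coverage:
  m2 ⊆ -010,0-10
  m4 ⊆ 01-0 [E]
  m6 ⊆ 0-10,01-0,011-
  m7 ⊆ -111,011-
  m8 ⊆ 10-- [E]
  m9 ⊆ 10-- [E]
  m10 ⊆ -010,10--
  m11 ⊆ 1-11,10--
  m15 ⊆ -111,1-11
E = {01-0, 10--}
Petrick residual → -010, -111
Cover = b'cd' + bcd + a'bd' + ab'  |cover|=4

4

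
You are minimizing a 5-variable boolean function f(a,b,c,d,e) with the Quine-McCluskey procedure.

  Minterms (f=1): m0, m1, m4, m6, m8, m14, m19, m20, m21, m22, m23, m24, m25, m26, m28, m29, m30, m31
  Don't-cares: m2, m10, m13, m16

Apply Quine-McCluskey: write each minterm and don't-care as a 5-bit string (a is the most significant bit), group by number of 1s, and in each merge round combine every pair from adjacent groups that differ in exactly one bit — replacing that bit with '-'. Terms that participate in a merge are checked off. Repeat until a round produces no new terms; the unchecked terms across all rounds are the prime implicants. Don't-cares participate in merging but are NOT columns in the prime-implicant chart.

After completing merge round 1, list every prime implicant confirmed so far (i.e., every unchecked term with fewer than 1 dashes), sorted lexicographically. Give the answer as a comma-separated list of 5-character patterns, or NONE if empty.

NONE

size-2^0 implicants → 00000(✓)  00001(✓)  00010(✓)  00100(✓)  00110(✓)  01000(✓)  01010(✓)  01101(✓)  01110(✓)  10000(✓)  10011(✓)  10100(✓)  10101(✓)  10110(✓)  10111(✓)  11000(✓)  11001(✓)  11010(✓)  11100(✓)  11101(✓)  11110(✓)  11111(✓)
size-2^1 implicants → -0000(✓)  -0100(✓)  -0110(✓)  -1000(✓)  -1010(✓)  -1101  -1110(✓)  0-000(✓)  0-010(✓)  0-110(✓)  00-00(✓)  00-10(✓)  000-0(✓)  0000-  001-0(✓)  01-10(✓)  010-0(✓)  1-000(✓)  1-100(✓)  1-101(✓)  1-110(✓)  1-111(✓)  10-00(✓)  10-11  101-0(✓)  101-1(✓)  1010-(✓)  1011-(✓)  11-00(✓)  11-01(✓)  11-10(✓)  110-0(✓)  1100-(✓)  111-0(✓)  111-1(✓)  1110-(✓)  1111-(✓)
size-2^2 implicants → --000  --110  -0-00  -01-0  -1-10  -10-0  0--10  0-0-0  00--0  1--00  1-1-0(✓)  1-1-1(✓)  1-10-(✓)  1-11-(✓)  101--(✓)  11--0  11-0-  111--(✓)
size-2^3 implicants → 1-1--
Unchecked terms (primes): --000, --110, -0-00, -01-0, -1-10, -10-0, -1101, 0--10, 0-0-0, 00--0, 0000-, 1--00, 1-1--, 10-11, 11--0, 11-0-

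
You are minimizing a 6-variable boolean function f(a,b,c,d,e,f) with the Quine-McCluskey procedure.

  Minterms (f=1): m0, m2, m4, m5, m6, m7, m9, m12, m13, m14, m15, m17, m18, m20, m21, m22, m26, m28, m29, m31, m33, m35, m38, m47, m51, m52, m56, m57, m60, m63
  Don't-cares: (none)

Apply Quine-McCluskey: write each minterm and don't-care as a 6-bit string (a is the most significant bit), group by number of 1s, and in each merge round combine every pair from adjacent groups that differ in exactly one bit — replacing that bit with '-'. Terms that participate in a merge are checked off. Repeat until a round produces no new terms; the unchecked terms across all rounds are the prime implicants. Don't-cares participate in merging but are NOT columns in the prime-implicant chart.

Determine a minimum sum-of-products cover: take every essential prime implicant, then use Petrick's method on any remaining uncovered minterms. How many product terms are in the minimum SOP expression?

Round 0: 000000✓ 000010✓ 000100✓ 000101✓ 000110✓ 000111✓ 001001✓ 001100✓ 001101✓ 001110✓ 001111✓ 010001✓ 010010✓ 010100✓ 010101✓ 010110✓ 011010✓ 011100✓ 011101✓ 011111✓ 100001✓ 100011✓ 100110✓ 101111✓ 110011✓ 110100✓ 111000✓ 111001✓ 111100✓ 111111✓
Round 1: -00110 -01111✓ -10100✓ -11100✓ -11111✓ 0-0010✓ 0-0100✓ 0-0101✓ 0-0110✓ 0-1100✓ 0-1101✓ 0-1111✓ 00-100✓ 00-101✓ 00-110✓ 00-111✓ 000-00✓ 000-10✓ 0000-0✓ 0001-0✓ 0001-1✓ 00010-✓ 00011-✓ 001-01 0011-0✓ 0011-1✓ 00110-✓ 00111-✓ 01-010 01-100✓ 01-101✓ 010-01 010-10✓ 0101-0✓ 01010-✓ 0111-1✓ 01110-✓ 1-0011 1-1111✓ 1000-1 11-100✓ 111-00 11100-
Round 2: --1111 -1-100 0--100✓ 0--101✓ 0-0-10 0-01-0 0-010-✓ 0-11-1 0-110-✓ 00-1-0✓ 00-1-1✓ 00-10-✓ 00-11-✓ 000--0 0001--✓ 0011--✓ 01-10-✓
Round 3: 0--10- 00-1--
PIs = {--1111, -00110, -1-100, 0--10-, 0-0-10, 0-01-0, 0-11-1, 00-1--, 000--0, 001-01, 01-010, 010-01, 1-0011, 1000-1, 111-00, 11100-}
Coverage chart:
  m0: 000--0 ←essential
  m2: 0-0-10,000--0
  m4: 0--10-,0-01-0,00-1--,000--0
  m5: 0--10-,00-1--
  m6: -00110,0-0-10,0-01-0,00-1--,000--0
  m7: 00-1-- ←essential
  m9: 001-01 ←essential
  m12: 0--10-,00-1--
  m13: 0--10-,0-11-1,00-1--,001-01
  m14: 00-1-- ←essential
  m15: --1111,0-11-1,00-1--
  m17: 010-01 ←essential
  m18: 0-0-10,01-010
  m20: -1-100,0--10-,0-01-0
  m21: 0--10-,010-01
  m22: 0-0-10,0-01-0
  m26: 01-010 ←essential
  m28: -1-100,0--10-
  m29: 0--10-,0-11-1
  m31: --1111,0-11-1
  m33: 1000-1 ←essential
  m35: 1-0011,1000-1
  m38: -00110 ←essential
  m47: --1111 ←essential
  m51: 1-0011 ←essential
  m52: -1-100 ←essential
  m56: 111-00,11100-
  m57: 11100- ←essential
  m60: -1-100,111-00
  m63: --1111 ←essential
Essential: --1111, -00110, -1-100, 00-1--, 000--0, 001-01, 01-010, 010-01, 1-0011, 1000-1, 11100-
Petrick residual → 0--10-, 0-0-10
Min cover (13 terms): cdef + b'c'def' + bde'f' + a'de' + a'c'ef' + a'b'd + a'b'c'f' + a'b'ce'f + a'bd'ef' + a'bc'e'f + ac'd'ef + ab'c'd'f + abcd'e'

13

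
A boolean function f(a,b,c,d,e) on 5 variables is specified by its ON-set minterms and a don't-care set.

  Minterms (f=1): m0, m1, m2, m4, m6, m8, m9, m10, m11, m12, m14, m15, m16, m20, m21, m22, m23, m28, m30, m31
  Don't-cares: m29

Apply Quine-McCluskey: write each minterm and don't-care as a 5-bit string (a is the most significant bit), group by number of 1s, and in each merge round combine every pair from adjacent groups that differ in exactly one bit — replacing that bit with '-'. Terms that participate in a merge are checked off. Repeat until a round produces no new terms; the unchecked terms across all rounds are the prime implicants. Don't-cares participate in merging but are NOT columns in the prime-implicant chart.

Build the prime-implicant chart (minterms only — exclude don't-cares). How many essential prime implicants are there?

Round 0: 00000✓ 00001✓ 00010✓ 00100✓ 00110✓ 01000✓ 01001✓ 01010✓ 01011✓ 01100✓ 01110✓ 01111✓ 10000✓ 10100✓ 10101✓ 10110✓ 10111✓ 11100✓ 11101✓ 11110✓ 11111✓
Round 1: -0000✓ -0100✓ -0110✓ -1100✓ -1110✓ -1111✓ 0-000✓ 0-001✓ 0-010✓ 0-100✓ 0-110✓ 00-00✓ 00-10✓ 000-0✓ 0000-✓ 001-0✓ 01-00✓ 01-10✓ 01-11✓ 010-0✓ 010-1✓ 0100-✓ 0101-✓ 011-0✓ 0111-✓ 1-100✓ 1-101✓ 1-110✓ 1-111✓ 10-00✓ 101-0✓ 101-1✓ 1010-✓ 1011-✓ 111-0✓ 111-1✓ 1110-✓ 1111-✓
Round 2: --100✓ --110✓ -0-00 -01-0✓ -11-0✓ -111- 0--00✓ 0--10✓ 0-0-0✓ 0-00- 0-1-0✓ 00--0✓ 01--0✓ 01-1- 010-- 1-1-0✓ 1-1-1✓ 1-10-✓ 1-11-✓ 101--✓ 111--✓
Round 3: --1-0 0---0 1-1--
PIs = {--1-0, -0-00, -111-, 0---0, 0-00-, 01-1-, 010--, 1-1--}
Coverage chart:
  m0: -0-00,0---0,0-00-
  m1: 0-00- ←essential
  m2: 0---0 ←essential
  m4: --1-0,-0-00,0---0
  m6: --1-0,0---0
  m8: 0---0,0-00-,010--
  m9: 0-00-,010--
  m10: 0---0,01-1-,010--
  m11: 01-1-,010--
  m12: --1-0,0---0
  m14: --1-0,-111-,0---0,01-1-
  m15: -111-,01-1-
  m16: -0-00 ←essential
  m20: --1-0,-0-00,1-1--
  m21: 1-1-- ←essential
  m22: --1-0,1-1--
  m23: 1-1-- ←essential
  m28: --1-0,1-1--
  m30: --1-0,-111-,1-1--
  m31: -111-,1-1--
Essential: -0-00, 0---0, 0-00-, 1-1--

4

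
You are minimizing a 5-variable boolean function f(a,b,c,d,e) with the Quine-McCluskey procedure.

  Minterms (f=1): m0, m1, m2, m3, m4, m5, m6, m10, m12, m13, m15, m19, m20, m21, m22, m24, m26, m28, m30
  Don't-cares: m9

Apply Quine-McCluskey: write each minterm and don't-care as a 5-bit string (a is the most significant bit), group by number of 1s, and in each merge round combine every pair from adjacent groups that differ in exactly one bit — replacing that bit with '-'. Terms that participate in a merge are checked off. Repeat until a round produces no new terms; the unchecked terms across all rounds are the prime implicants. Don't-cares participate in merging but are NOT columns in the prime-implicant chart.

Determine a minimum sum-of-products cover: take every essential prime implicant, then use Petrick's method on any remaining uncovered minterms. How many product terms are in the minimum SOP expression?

size-2^0 implicants → 00000(✓)  00001(✓)  00010(✓)  00011(✓)  00100(✓)  00101(✓)  00110(✓)  01001(✓)  01010(✓)  01100(✓)  01101(✓)  01111(✓)  10011(✓)  10100(✓)  10101(✓)  10110(✓)  11000(✓)  11010(✓)  11100(✓)  11110(✓)
size-2^1 implicants → -0011  -0100(✓)  -0101(✓)  -0110(✓)  -1010  -1100(✓)  0-001(✓)  0-010  0-100(✓)  0-101(✓)  00-00(✓)  00-01(✓)  00-10(✓)  000-0(✓)  000-1(✓)  0000-(✓)  0001-(✓)  001-0(✓)  0010-(✓)  01-01(✓)  011-1  0110-(✓)  1-100(✓)  1-110(✓)  101-0(✓)  1010-(✓)  11-00(✓)  11-10(✓)  110-0(✓)  111-0(✓)
size-2^2 implicants → --100  -01-0  -010-  0--01  0-10-  00--0  00-0-  000--  1-1-0  11--0
Unchecked terms (primes): --100, -0011, -01-0, -010-, -1010, 0--01, 0-010, 0-10-, 00--0, 00-0-, 000--, 011-1, 1-1-0, 11--0
Minterm coverage:
  m0 ⊆ 00--0,00-0-,000--
  m1 ⊆ 0--01,00-0-,000--
  m2 ⊆ 0-010,00--0,000--
  m3 ⊆ -0011,000--
  m4 ⊆ --100,-01-0,-010-,0-10-,00--0,00-0-
  m5 ⊆ -010-,0--01,0-10-,00-0-
  m6 ⊆ -01-0,00--0
  m10 ⊆ -1010,0-010
  m12 ⊆ --100,0-10-
  m13 ⊆ 0--01,0-10-,011-1
  m15 ⊆ 011-1 [E]
  m19 ⊆ -0011 [E]
  m20 ⊆ --100,-01-0,-010-,1-1-0
  m21 ⊆ -010- [E]
  m22 ⊆ -01-0,1-1-0
  m24 ⊆ 11--0 [E]
  m26 ⊆ -1010,11--0
  m28 ⊆ --100,1-1-0,11--0
  m30 ⊆ 1-1-0,11--0
E = {-0011, -010-, 011-1, 11--0}
Petrick residual → --100, -01-0, -1010, 000--
Cover = cd'e' + b'c'de + b'ce' + b'cd' + bc'de' + a'b'c' + a'bce + abe'  |cover|=8

8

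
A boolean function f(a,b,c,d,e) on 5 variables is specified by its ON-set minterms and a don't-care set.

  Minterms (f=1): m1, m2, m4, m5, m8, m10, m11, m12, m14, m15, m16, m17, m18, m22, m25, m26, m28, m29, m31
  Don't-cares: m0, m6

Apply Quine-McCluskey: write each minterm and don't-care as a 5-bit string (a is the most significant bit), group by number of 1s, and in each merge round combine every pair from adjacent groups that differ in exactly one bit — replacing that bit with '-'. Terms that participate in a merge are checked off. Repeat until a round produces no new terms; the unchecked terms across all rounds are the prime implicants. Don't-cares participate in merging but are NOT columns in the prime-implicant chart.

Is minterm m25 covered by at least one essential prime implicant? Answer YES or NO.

size-2^0 implicants → 00000(✓)  00001(✓)  00010(✓)  00100(✓)  00101(✓)  00110(✓)  01000(✓)  01010(✓)  01011(✓)  01100(✓)  01110(✓)  01111(✓)  10000(✓)  10001(✓)  10010(✓)  10110(✓)  11001(✓)  11010(✓)  11100(✓)  11101(✓)  11111(✓)
size-2^1 implicants → -0000(✓)  -0001(✓)  -0010(✓)  -0110(✓)  -1010(✓)  -1100  -1111  0-000(✓)  0-010(✓)  0-100(✓)  0-110(✓)  00-00(✓)  00-01(✓)  00-10(✓)  000-0(✓)  0000-(✓)  001-0(✓)  0010-(✓)  01-00(✓)  01-10(✓)  01-11(✓)  010-0(✓)  0101-(✓)  011-0(✓)  0111-(✓)  1-001  1-010(✓)  10-10(✓)  100-0(✓)  1000-(✓)  11-01  111-1  1110-
size-2^2 implicants → --010  -0-10  -00-0  -000-  0--00(✓)  0--10(✓)  0-0-0(✓)  0-1-0(✓)  00--0(✓)  00-0-  01--0(✓)  01-1-
size-2^3 implicants → 0---0
Unchecked terms (primes): --010, -0-10, -00-0, -000-, -1100, -1111, 0---0, 00-0-, 01-1-, 1-001, 11-01, 111-1, 1110-
Minterm coverage:
  m1 ⊆ -000-,00-0-
  m2 ⊆ --010,-0-10,-00-0,0---0
  m4 ⊆ 0---0,00-0-
  m5 ⊆ 00-0- [E]
  m8 ⊆ 0---0 [E]
  m10 ⊆ --010,0---0,01-1-
  m11 ⊆ 01-1- [E]
  m12 ⊆ -1100,0---0
  m14 ⊆ 0---0,01-1-
  m15 ⊆ -1111,01-1-
  m16 ⊆ -00-0,-000-
  m17 ⊆ -000-,1-001
  m18 ⊆ --010,-0-10,-00-0
  m22 ⊆ -0-10 [E]
  m25 ⊆ 1-001,11-01
  m26 ⊆ --010 [E]
  m28 ⊆ -1100,1110-
  m29 ⊆ 11-01,111-1,1110-
  m31 ⊆ -1111,111-1
E = {--010, -0-10, 0---0, 00-0-, 01-1-}

NO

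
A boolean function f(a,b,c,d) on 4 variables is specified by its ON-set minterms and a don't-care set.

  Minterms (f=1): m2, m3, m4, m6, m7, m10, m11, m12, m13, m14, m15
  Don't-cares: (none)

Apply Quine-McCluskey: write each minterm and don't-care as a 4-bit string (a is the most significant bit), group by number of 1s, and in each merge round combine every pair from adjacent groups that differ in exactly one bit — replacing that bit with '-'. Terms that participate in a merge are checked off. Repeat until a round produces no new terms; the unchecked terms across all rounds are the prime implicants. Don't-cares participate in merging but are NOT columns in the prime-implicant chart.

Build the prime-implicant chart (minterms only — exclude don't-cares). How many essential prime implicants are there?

size-2^0 implicants → 0010(✓)  0011(✓)  0100(✓)  0110(✓)  0111(✓)  1010(✓)  1011(✓)  1100(✓)  1101(✓)  1110(✓)  1111(✓)
size-2^1 implicants → -010(✓)  -011(✓)  -100(✓)  -110(✓)  -111(✓)  0-10(✓)  0-11(✓)  001-(✓)  01-0(✓)  011-(✓)  1-10(✓)  1-11(✓)  101-(✓)  11-0(✓)  11-1(✓)  110-(✓)  111-(✓)
size-2^2 implicants → --10(✓)  --11(✓)  -01-(✓)  -1-0  -11-(✓)  0-1-(✓)  1-1-(✓)  11--
size-2^3 implicants → --1-
Unchecked terms (primes): --1-, -1-0, 11--
Minterm coverage:
  m2 ⊆ --1- [E]
  m3 ⊆ --1- [E]
  m4 ⊆ -1-0 [E]
  m6 ⊆ --1-,-1-0
  m7 ⊆ --1- [E]
  m10 ⊆ --1- [E]
  m11 ⊆ --1- [E]
  m12 ⊆ -1-0,11--
  m13 ⊆ 11-- [E]
  m14 ⊆ --1-,-1-0,11--
  m15 ⊆ --1-,11--
E = {--1-, -1-0, 11--}

3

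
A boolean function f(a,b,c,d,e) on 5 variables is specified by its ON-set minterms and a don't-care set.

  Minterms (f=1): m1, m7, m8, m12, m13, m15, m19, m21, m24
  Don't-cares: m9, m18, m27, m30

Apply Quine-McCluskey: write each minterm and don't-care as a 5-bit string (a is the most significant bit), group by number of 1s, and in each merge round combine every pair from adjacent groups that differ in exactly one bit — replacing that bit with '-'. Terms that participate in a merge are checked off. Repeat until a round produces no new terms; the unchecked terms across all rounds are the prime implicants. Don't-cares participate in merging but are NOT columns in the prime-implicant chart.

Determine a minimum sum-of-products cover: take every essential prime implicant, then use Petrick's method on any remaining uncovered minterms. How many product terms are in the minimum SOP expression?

6

Round 0: 00001✓ 00111✓ 01000✓ 01001✓ 01100✓ 01101✓ 01111✓ 10010✓ 10011✓ 10101 11000✓ 11011✓ 11110
Round 1: -1000 0-001 0-111 01-00✓ 01-01✓ 0100-✓ 011-1 0110-✓ 1-011 1001-
Round 2: 01-0-
PIs = {-1000, 0-001, 0-111, 01-0-, 011-1, 1-011, 1001-, 10101, 11110}
Coverage chart:
  m1: 0-001 ←essential
  m7: 0-111 ←essential
  m8: -1000,01-0-
  m12: 01-0- ←essential
  m13: 01-0-,011-1
  m15: 0-111,011-1
  m19: 1-011,1001-
  m21: 10101 ←essential
  m24: -1000 ←essential
Essential: -1000, 0-001, 0-111, 01-0-, 10101
Petrick residual → 1-011
Min cover (6 terms): bc'd'e' + a'c'd'e + a'cde + a'bd' + ac'de + ab'cd'e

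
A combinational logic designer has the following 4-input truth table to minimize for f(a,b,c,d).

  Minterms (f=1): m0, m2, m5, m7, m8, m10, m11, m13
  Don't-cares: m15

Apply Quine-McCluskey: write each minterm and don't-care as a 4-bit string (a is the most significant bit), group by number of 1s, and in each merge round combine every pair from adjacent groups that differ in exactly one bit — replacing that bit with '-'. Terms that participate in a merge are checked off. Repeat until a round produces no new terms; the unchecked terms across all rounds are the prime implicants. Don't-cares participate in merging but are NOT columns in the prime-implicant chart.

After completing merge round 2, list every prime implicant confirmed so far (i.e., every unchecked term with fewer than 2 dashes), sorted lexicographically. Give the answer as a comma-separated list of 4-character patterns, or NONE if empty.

1-11, 101-

size-2^0 implicants → 0000(✓)  0010(✓)  0101(✓)  0111(✓)  1000(✓)  1010(✓)  1011(✓)  1101(✓)  1111(✓)
size-2^1 implicants → -000(✓)  -010(✓)  -101(✓)  -111(✓)  00-0(✓)  01-1(✓)  1-11  10-0(✓)  101-  11-1(✓)
size-2^2 implicants → -0-0  -1-1
Unchecked terms (primes): -0-0, -1-1, 1-11, 101-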